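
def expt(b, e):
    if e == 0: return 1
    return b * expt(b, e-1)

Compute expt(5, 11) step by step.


expt(5, 11)
= 5 * expt(5, 10)
= 5 * 5 * expt(5, 9)
= 5 * 5 * 5 * expt(5, 8)
= 5 * 5 * 5 * 5 * expt(5, 7)
= 5 * 5 * 5 * 5 * 5 * expt(5, 6)
= 5 * 5 * 5 * 5 * 5 * 5 * expt(5, 5)
= 5 * 5 * 5 * 5 * 5 * 5 * 5 * expt(5, 4)
= 5 * 5 * 5 * 5 * 5 * 5 * 5 * 5 * expt(5, 3)
= 5 * 5 * 5 * 5 * 5 * 5 * 5 * 5 * 5 * expt(5, 2)
= 5 * 5 * 5 * 5 * 5 * 5 * 5 * 5 * 5 * 5 * expt(5, 1)
= 5 * 5 * 5 * 5 * 5 * 5 * 5 * 5 * 5 * 5 * 5 * expt(5, 0)
= 5 * 5 * 5 * 5 * 5 * 5 * 5 * 5 * 5 * 5 * 5 * 1
= 48828125

48828125


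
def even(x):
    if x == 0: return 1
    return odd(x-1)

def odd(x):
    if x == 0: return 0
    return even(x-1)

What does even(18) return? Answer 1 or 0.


even(18) = odd(17)
odd(17) = even(16)
even(16) = odd(15)
odd(15) = even(14)
even(14) = odd(13)
odd(13) = even(12)
even(12) = odd(11)
odd(11) = even(10)
even(10) = odd(9)
odd(9) = even(8)
even(8) = odd(7)
odd(7) = even(6)
even(6) = odd(5)
odd(5) = even(4)
even(4) = odd(3)
odd(3) = even(2)
even(2) = odd(1)
odd(1) = even(0)
even(0) = 1  (base case)
Result: 1

1


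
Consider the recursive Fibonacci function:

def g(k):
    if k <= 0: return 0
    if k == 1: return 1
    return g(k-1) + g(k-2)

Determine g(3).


Computing g(3) bottom-up:
g(0) = 0
g(1) = 1
g(2) = g(1) + g(0) = 1 + 0 = 1
g(3) = g(2) + g(1) = 1 + 1 = 2

2


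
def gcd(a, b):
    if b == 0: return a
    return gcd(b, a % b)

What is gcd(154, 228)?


gcd(154, 228) = gcd(228, 154)
gcd(228, 154) = gcd(154, 74)
gcd(154, 74) = gcd(74, 6)
gcd(74, 6) = gcd(6, 2)
gcd(6, 2) = gcd(2, 0)
gcd(2, 0) = 2  (base case)

2


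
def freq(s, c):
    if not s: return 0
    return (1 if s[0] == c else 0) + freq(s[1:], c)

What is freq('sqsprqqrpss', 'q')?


s[0]='s' != 'q' -> 0
s[0]='q' == 'q' -> 1
s[0]='s' != 'q' -> 0
s[0]='p' != 'q' -> 0
s[0]='r' != 'q' -> 0
s[0]='q' == 'q' -> 1
s[0]='q' == 'q' -> 1
s[0]='r' != 'q' -> 0
s[0]='p' != 'q' -> 0
s[0]='s' != 'q' -> 0
s[0]='s' != 'q' -> 0
Sum: 0 + 1 + 0 + 0 + 0 + 1 + 1 + 0 + 0 + 0 + 0 = 3

3


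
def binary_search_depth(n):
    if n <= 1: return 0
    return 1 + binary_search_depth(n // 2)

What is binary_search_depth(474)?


474 / 2 = 237
237 / 2 = 118
118 / 2 = 59
59 / 2 = 29
29 / 2 = 14
14 / 2 = 7
7 / 2 = 3
3 / 2 = 1
Reached 1 after 8 halvings

8


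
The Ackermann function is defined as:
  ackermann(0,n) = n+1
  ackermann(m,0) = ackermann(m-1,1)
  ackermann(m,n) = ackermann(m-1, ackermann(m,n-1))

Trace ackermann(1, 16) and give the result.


ackermann(1, 16) = ackermann(0, ackermann(1, 15))
  ackermann(1, 15) = ackermann(0, ackermann(1, 14))
    ackermann(1, 14) = ackermann(0, ackermann(1, 13))
      ackermann(1, 13) = ackermann(0, ackermann(1, 12))
        ackermann(1, 12) = ackermann(0, ackermann(1, 11))
          ackermann(1, 11) = ackermann(0, ackermann(1, 10))
          ackermann(1, 10) = ackermann(0, ackermann(1, 9))
          ackermann(1, 9) = ackermann(0, ackermann(1, 8))
          ackermann(1, 8) = ackermann(0, ackermann(1, 7))
          ackermann(1, 7) = ackermann(0, ackermann(1, 6))
          ackermann(1, 6) = ackermann(0, ackermann(1, 5))
          ackermann(1, 5) = ackermann(0, ackermann(1, 4))
          ackermann(1, 4) = ackermann(0, ackermann(1, 3))
          ackermann(1, 3) = ackermann(0, ackermann(1, 2))
          ackermann(1, 2) = ackermann(0, ackermann(1, 1))
          ackermann(1, 1) = ackermann(0, ackermann(1, 0))
          ackermann(1, 0) = ackermann(0, 1)
          ackermann(0, 1) = 2
            = ackermann(0, 2)
          ackermann(0, 2) = 3
            = ackermann(0, 3)
          ackermann(0, 3) = 4
            = ackermann(0, 4)
          ackermann(0, 4) = 5
            = ackermann(0, 5)
... (trace truncated)
Result: ackermann(1, 16) = 18

18


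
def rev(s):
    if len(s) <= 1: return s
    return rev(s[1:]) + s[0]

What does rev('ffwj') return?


rev('ffwj') = rev('fwj') + 'f'
rev('fwj') = rev('wj') + 'f'
rev('wj') = rev('j') + 'w'
rev('j') = 'j'  (base case)
Concatenating: 'j' + 'w' + 'f' + 'f' = 'jwff'

jwff


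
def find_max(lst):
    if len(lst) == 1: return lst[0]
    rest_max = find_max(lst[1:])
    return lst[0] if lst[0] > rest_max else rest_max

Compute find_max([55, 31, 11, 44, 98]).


find_max([55, 31, 11, 44, 98]): compare 55 with find_max([31, 11, 44, 98])
find_max([31, 11, 44, 98]): compare 31 with find_max([11, 44, 98])
find_max([11, 44, 98]): compare 11 with find_max([44, 98])
find_max([44, 98]): compare 44 with find_max([98])
find_max([98]) = 98  (base case)
Compare 44 with 98 -> 98
Compare 11 with 98 -> 98
Compare 31 with 98 -> 98
Compare 55 with 98 -> 98

98


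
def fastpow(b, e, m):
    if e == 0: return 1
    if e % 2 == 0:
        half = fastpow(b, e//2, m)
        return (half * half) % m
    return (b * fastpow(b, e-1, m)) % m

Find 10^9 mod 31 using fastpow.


fastpow(10, 9, 31): e is odd, compute fastpow(10, 8, 31)
  fastpow(10, 8, 31): e is even, compute fastpow(10, 4, 31)
    fastpow(10, 4, 31): e is even, compute fastpow(10, 2, 31)
      fastpow(10, 2, 31): e is even, compute fastpow(10, 1, 31)
        fastpow(10, 1, 31): e is odd, compute fastpow(10, 0, 31)
          fastpow(10, 0, 31) = 1
        (10 * 1) % 31 = 10
      half=10, (10*10) % 31 = 7
    half=7, (7*7) % 31 = 18
  half=18, (18*18) % 31 = 14
(10 * 14) % 31 = 16

16


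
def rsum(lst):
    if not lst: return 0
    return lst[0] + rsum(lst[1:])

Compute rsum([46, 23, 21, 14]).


rsum([46, 23, 21, 14]) = 46 + rsum([23, 21, 14])
rsum([23, 21, 14]) = 23 + rsum([21, 14])
rsum([21, 14]) = 21 + rsum([14])
rsum([14]) = 14 + rsum([])
rsum([]) = 0  (base case)
Total: 46 + 23 + 21 + 14 + 0 = 104

104


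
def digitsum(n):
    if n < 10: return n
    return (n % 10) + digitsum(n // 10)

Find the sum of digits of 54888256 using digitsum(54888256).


digitsum(54888256) = 6 + digitsum(5488825)
digitsum(5488825) = 5 + digitsum(548882)
digitsum(548882) = 2 + digitsum(54888)
digitsum(54888) = 8 + digitsum(5488)
digitsum(5488) = 8 + digitsum(548)
digitsum(548) = 8 + digitsum(54)
digitsum(54) = 4 + digitsum(5)
digitsum(5) = 5  (base case)
Total: 6 + 5 + 2 + 8 + 8 + 8 + 4 + 5 = 46

46


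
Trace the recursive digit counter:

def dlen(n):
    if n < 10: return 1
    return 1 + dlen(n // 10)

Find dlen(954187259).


dlen(954187259) = 1 + dlen(95418725)
dlen(95418725) = 1 + dlen(9541872)
dlen(9541872) = 1 + dlen(954187)
dlen(954187) = 1 + dlen(95418)
dlen(95418) = 1 + dlen(9541)
dlen(9541) = 1 + dlen(954)
dlen(954) = 1 + dlen(95)
dlen(95) = 1 + dlen(9)
dlen(9) = 1  (base case: 9 < 10)
Unwinding: 1 + 1 + 1 + 1 + 1 + 1 + 1 + 1 + 1 = 9

9


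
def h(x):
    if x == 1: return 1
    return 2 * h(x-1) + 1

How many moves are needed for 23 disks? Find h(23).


h(23) = 2 * h(22) + 1
h(22) = 2 * h(21) + 1
h(21) = 2 * h(20) + 1
h(20) = 2 * h(19) + 1
h(19) = 2 * h(18) + 1
h(18) = 2 * h(17) + 1
h(17) = 2 * h(16) + 1
h(16) = 2 * h(15) + 1
h(15) = 2 * h(14) + 1
h(14) = 2 * h(13) + 1
h(13) = 2 * h(12) + 1
h(12) = 2 * h(11) + 1
h(11) = 2 * h(10) + 1
h(10) = 2 * h(9) + 1
h(9) = 2 * h(8) + 1
h(8) = 2 * h(7) + 1
h(7) = 2 * h(6) + 1
h(6) = 2 * h(5) + 1
h(5) = 2 * h(4) + 1
h(4) = 2 * h(3) + 1
h(3) = 2 * h(2) + 1
h(2) = 2 * h(1) + 1
h(1) = 1  (base case)
h(2) = 2 * 1 + 1 = 3
h(3) = 2 * 3 + 1 = 7
h(4) = 2 * 7 + 1 = 15
h(5) = 2 * 15 + 1 = 31
h(6) = 2 * 31 + 1 = 63
h(7) = 2 * 63 + 1 = 127
h(8) = 2 * 127 + 1 = 255
h(9) = 2 * 255 + 1 = 511
h(10) = 2 * 511 + 1 = 1023
h(11) = 2 * 1023 + 1 = 2047
h(12) = 2 * 2047 + 1 = 4095
h(13) = 2 * 4095 + 1 = 8191
h(14) = 2 * 8191 + 1 = 16383
h(15) = 2 * 16383 + 1 = 32767
h(16) = 2 * 32767 + 1 = 65535
h(17) = 2 * 65535 + 1 = 131071
h(18) = 2 * 131071 + 1 = 262143
h(19) = 2 * 262143 + 1 = 524287
h(20) = 2 * 524287 + 1 = 1048575
h(21) = 2 * 1048575 + 1 = 2097151
h(22) = 2 * 2097151 + 1 = 4194303
h(23) = 2 * 4194303 + 1 = 8388607

8388607


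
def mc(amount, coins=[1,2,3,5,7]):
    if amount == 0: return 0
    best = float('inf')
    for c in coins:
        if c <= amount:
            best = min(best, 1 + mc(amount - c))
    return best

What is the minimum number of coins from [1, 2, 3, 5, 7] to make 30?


Building up with DP:
mc(0) = 0
mc(1) = min(1+mc(0)=1+0=1) = 1
mc(2) = min(1+mc(1)=1+1=2, 1+mc(0)=1+0=1) = 1
mc(3) = min(1+mc(2)=1+1=2, 1+mc(1)=1+1=2, 1+mc(0)=1+0=1) = 1
mc(4) = min(1+mc(3)=1+1=2, 1+mc(2)=1+1=2, 1+mc(1)=1+1=2) = 2
mc(5) = min(1+mc(4)=1+2=3, 1+mc(3)=1+1=2, 1+mc(2)=1+1=2, 1+mc(0)=1+0=1) = 1
mc(6) = min(1+mc(5)=1+1=2, 1+mc(4)=1+2=3, 1+mc(3)=1+1=2, 1+mc(1)=1+1=2) = 2
mc(7) = min(1+mc(6)=1+2=3, 1+mc(5)=1+1=2, 1+mc(4)=1+2=3, 1+mc(2)=1+1=2, 1+mc(0)=1+0=1) = 1
mc(8) = min(1+mc(7)=1+1=2, 1+mc(6)=1+2=3, 1+mc(5)=1+1=2, 1+mc(3)=1+1=2, 1+mc(1)=1+1=2) = 2
mc(9) = min(1+mc(8)=1+2=3, 1+mc(7)=1+1=2, 1+mc(6)=1+2=3, 1+mc(4)=1+2=3, 1+mc(2)=1+1=2) = 2
mc(10) = min(1+mc(9)=1+2=3, 1+mc(8)=1+2=3, 1+mc(7)=1+1=2, 1+mc(5)=1+1=2, 1+mc(3)=1+1=2) = 2
mc(11) = min(1+mc(10)=1+2=3, 1+mc(9)=1+2=3, 1+mc(8)=1+2=3, 1+mc(6)=1+2=3, 1+mc(4)=1+2=3) = 3
mc(12) = min(1+mc(11)=1+3=4, 1+mc(10)=1+2=3, 1+mc(9)=1+2=3, 1+mc(7)=1+1=2, 1+mc(5)=1+1=2) = 2
mc(13) = min(1+mc(12)=1+2=3, 1+mc(11)=1+3=4, 1+mc(10)=1+2=3, 1+mc(8)=1+2=3, 1+mc(6)=1+2=3) = 3
mc(14) = min(1+mc(13)=1+3=4, 1+mc(12)=1+2=3, 1+mc(11)=1+3=4, 1+mc(9)=1+2=3, 1+mc(7)=1+1=2) = 2
mc(15) = min(1+mc(14)=1+2=3, 1+mc(13)=1+3=4, 1+mc(12)=1+2=3, 1+mc(10)=1+2=3, 1+mc(8)=1+2=3) = 3
mc(16) = min(1+mc(15)=1+3=4, 1+mc(14)=1+2=3, 1+mc(13)=1+3=4, 1+mc(11)=1+3=4, 1+mc(9)=1+2=3) = 3
mc(17) = min(1+mc(16)=1+3=4, 1+mc(15)=1+3=4, 1+mc(14)=1+2=3, 1+mc(12)=1+2=3, 1+mc(10)=1+2=3) = 3
mc(18) = min(1+mc(17)=1+3=4, 1+mc(16)=1+3=4, 1+mc(15)=1+3=4, 1+mc(13)=1+3=4, 1+mc(11)=1+3=4) = 4
mc(19) = min(1+mc(18)=1+4=5, 1+mc(17)=1+3=4, 1+mc(16)=1+3=4, 1+mc(14)=1+2=3, 1+mc(12)=1+2=3) = 3
mc(20) = min(1+mc(19)=1+3=4, 1+mc(18)=1+4=5, 1+mc(17)=1+3=4, 1+mc(15)=1+3=4, 1+mc(13)=1+3=4) = 4
mc(21) = min(1+mc(20)=1+4=5, 1+mc(19)=1+3=4, 1+mc(18)=1+4=5, 1+mc(16)=1+3=4, 1+mc(14)=1+2=3) = 3
mc(22) = min(1+mc(21)=1+3=4, 1+mc(20)=1+4=5, 1+mc(19)=1+3=4, 1+mc(17)=1+3=4, 1+mc(15)=1+3=4) = 4
mc(23) = min(1+mc(22)=1+4=5, 1+mc(21)=1+3=4, 1+mc(20)=1+4=5, 1+mc(18)=1+4=5, 1+mc(16)=1+3=4) = 4
mc(24) = min(1+mc(23)=1+4=5, 1+mc(22)=1+4=5, 1+mc(21)=1+3=4, 1+mc(19)=1+3=4, 1+mc(17)=1+3=4) = 4
mc(25) = min(1+mc(24)=1+4=5, 1+mc(23)=1+4=5, 1+mc(22)=1+4=5, 1+mc(20)=1+4=5, 1+mc(18)=1+4=5) = 5
mc(26) = min(1+mc(25)=1+5=6, 1+mc(24)=1+4=5, 1+mc(23)=1+4=5, 1+mc(21)=1+3=4, 1+mc(19)=1+3=4) = 4
mc(27) = min(1+mc(26)=1+4=5, 1+mc(25)=1+5=6, 1+mc(24)=1+4=5, 1+mc(22)=1+4=5, 1+mc(20)=1+4=5) = 5
mc(28) = min(1+mc(27)=1+5=6, 1+mc(26)=1+4=5, 1+mc(25)=1+5=6, 1+mc(23)=1+4=5, 1+mc(21)=1+3=4) = 4
mc(29) = min(1+mc(28)=1+4=5, 1+mc(27)=1+5=6, 1+mc(26)=1+4=5, 1+mc(24)=1+4=5, 1+mc(22)=1+4=5) = 5
mc(30) = min(1+mc(29)=1+5=6, 1+mc(28)=1+4=5, 1+mc(27)=1+5=6, 1+mc(25)=1+5=6, 1+mc(23)=1+4=5) = 5

5


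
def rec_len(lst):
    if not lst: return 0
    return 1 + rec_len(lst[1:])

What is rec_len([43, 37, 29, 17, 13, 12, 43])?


rec_len([43, 37, 29, 17, 13, 12, 43]) = 1 + rec_len([37, 29, 17, 13, 12, 43])
rec_len([37, 29, 17, 13, 12, 43]) = 1 + rec_len([29, 17, 13, 12, 43])
rec_len([29, 17, 13, 12, 43]) = 1 + rec_len([17, 13, 12, 43])
rec_len([17, 13, 12, 43]) = 1 + rec_len([13, 12, 43])
rec_len([13, 12, 43]) = 1 + rec_len([12, 43])
rec_len([12, 43]) = 1 + rec_len([43])
rec_len([43]) = 1 + rec_len([])
rec_len([]) = 0  (base case)
Unwinding: 1 + 1 + 1 + 1 + 1 + 1 + 1 + 0 = 7

7


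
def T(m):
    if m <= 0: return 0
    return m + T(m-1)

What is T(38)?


T(38)
= 38 + 37 + 36 + 35 + 34 + 33 + 32 + 31 + 30 + 29 + 28 + 27 + 26 + 25 + 24 + 23 + 22 + 21 + 20 + 19 + 18 + 17 + 16 + 15 + 14 + 13 + 12 + 11 + 10 + 9 + 8 + 7 + 6 + 5 + 4 + 3 + 2 + 1 + T(0)
= 38 + 37 + 36 + 35 + 34 + 33 + 32 + 31 + 30 + 29 + 28 + 27 + 26 + 25 + 24 + 23 + 22 + 21 + 20 + 19 + 18 + 17 + 16 + 15 + 14 + 13 + 12 + 11 + 10 + 9 + 8 + 7 + 6 + 5 + 4 + 3 + 2 + 1 + 0
= 741

741


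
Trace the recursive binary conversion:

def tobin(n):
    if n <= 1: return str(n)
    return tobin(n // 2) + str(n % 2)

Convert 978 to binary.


tobin(978) = tobin(489) + '0'
tobin(489) = tobin(244) + '1'
tobin(244) = tobin(122) + '0'
tobin(122) = tobin(61) + '0'
tobin(61) = tobin(30) + '1'
tobin(30) = tobin(15) + '0'
tobin(15) = tobin(7) + '1'
tobin(7) = tobin(3) + '1'
tobin(3) = tobin(1) + '1'
tobin(1) = '1'  (base case)
Concatenating: '1' + '1' + '1' + '1' + '0' + '1' + '0' + '0' + '1' + '0' = '1111010010'

1111010010


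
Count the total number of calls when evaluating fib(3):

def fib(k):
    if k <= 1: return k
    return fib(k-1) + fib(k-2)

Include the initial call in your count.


Let C(n) = total calls for fib(n)
C(0) = 1, C(1) = 1
C(2) = 1 + C(1) + C(0) = 1 + 1 + 1 = 3
C(3) = 1 + C(2) + C(1) = 1 + 3 + 1 = 5

5


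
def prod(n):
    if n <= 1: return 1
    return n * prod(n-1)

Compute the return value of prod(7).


prod(7)
= 7 * prod(6)
= 7 * 6 * prod(5)
= 7 * 6 * 5 * prod(4)
= 7 * 6 * 5 * 4 * prod(3)
= 7 * 6 * 5 * 4 * 3 * prod(2)
= 7 * 6 * 5 * 4 * 3 * 2 * prod(1)
= 7 * 6 * 5 * 4 * 3 * 2 * 1
= 5040

5040


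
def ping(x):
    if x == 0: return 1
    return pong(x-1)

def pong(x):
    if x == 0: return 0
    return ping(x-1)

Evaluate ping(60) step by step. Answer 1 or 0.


ping(60) = pong(59)
pong(59) = ping(58)
ping(58) = pong(57)
pong(57) = ping(56)
ping(56) = pong(55)
pong(55) = ping(54)
ping(54) = pong(53)
pong(53) = ping(52)
ping(52) = pong(51)
pong(51) = ping(50)
ping(50) = pong(49)
pong(49) = ping(48)
ping(48) = pong(47)
pong(47) = ping(46)
ping(46) = pong(45)
pong(45) = ping(44)
ping(44) = pong(43)
pong(43) = ping(42)
ping(42) = pong(41)
pong(41) = ping(40)
ping(40) = pong(39)
pong(39) = ping(38)
ping(38) = pong(37)
pong(37) = ping(36)
ping(36) = pong(35)
pong(35) = ping(34)
ping(34) = pong(33)
pong(33) = ping(32)
ping(32) = pong(31)
pong(31) = ping(30)
ping(30) = pong(29)
pong(29) = ping(28)
ping(28) = pong(27)
pong(27) = ping(26)
ping(26) = pong(25)
pong(25) = ping(24)
ping(24) = pong(23)
pong(23) = ping(22)
ping(22) = pong(21)
pong(21) = ping(20)
ping(20) = pong(19)
pong(19) = ping(18)
ping(18) = pong(17)
pong(17) = ping(16)
ping(16) = pong(15)
pong(15) = ping(14)
ping(14) = pong(13)
pong(13) = ping(12)
ping(12) = pong(11)
pong(11) = ping(10)
ping(10) = pong(9)
pong(9) = ping(8)
ping(8) = pong(7)
pong(7) = ping(6)
ping(6) = pong(5)
pong(5) = ping(4)
ping(4) = pong(3)
pong(3) = ping(2)
ping(2) = pong(1)
pong(1) = ping(0)
ping(0) = 1  (base case)
Result: 1

1


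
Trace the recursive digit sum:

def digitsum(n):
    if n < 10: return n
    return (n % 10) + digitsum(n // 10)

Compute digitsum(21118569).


digitsum(21118569) = 9 + digitsum(2111856)
digitsum(2111856) = 6 + digitsum(211185)
digitsum(211185) = 5 + digitsum(21118)
digitsum(21118) = 8 + digitsum(2111)
digitsum(2111) = 1 + digitsum(211)
digitsum(211) = 1 + digitsum(21)
digitsum(21) = 1 + digitsum(2)
digitsum(2) = 2  (base case)
Total: 9 + 6 + 5 + 8 + 1 + 1 + 1 + 2 = 33

33


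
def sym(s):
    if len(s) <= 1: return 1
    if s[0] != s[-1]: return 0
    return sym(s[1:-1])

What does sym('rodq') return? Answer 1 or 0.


sym('rodq'): s[0]='r' != s[-1]='q' -> return 0
Result: 0 (not a palindrome)

0


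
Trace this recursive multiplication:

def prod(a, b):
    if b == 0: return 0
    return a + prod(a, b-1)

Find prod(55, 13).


prod(55, 13) = 55 + prod(55, 12)
prod(55, 12) = 55 + prod(55, 11)
prod(55, 11) = 55 + prod(55, 10)
prod(55, 10) = 55 + prod(55, 9)
prod(55, 9) = 55 + prod(55, 8)
prod(55, 8) = 55 + prod(55, 7)
prod(55, 7) = 55 + prod(55, 6)
prod(55, 6) = 55 + prod(55, 5)
prod(55, 5) = 55 + prod(55, 4)
prod(55, 4) = 55 + prod(55, 3)
prod(55, 3) = 55 + prod(55, 2)
prod(55, 2) = 55 + prod(55, 1)
prod(55, 1) = 55 + prod(55, 0)
prod(55, 0) = 0  (base case)
Total: 55 + 55 + 55 + 55 + 55 + 55 + 55 + 55 + 55 + 55 + 55 + 55 + 55 + 0 = 715

715


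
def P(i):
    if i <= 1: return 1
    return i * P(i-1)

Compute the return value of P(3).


P(3)
= 3 * P(2)
= 3 * 2 * P(1)
= 3 * 2 * 1
= 6

6


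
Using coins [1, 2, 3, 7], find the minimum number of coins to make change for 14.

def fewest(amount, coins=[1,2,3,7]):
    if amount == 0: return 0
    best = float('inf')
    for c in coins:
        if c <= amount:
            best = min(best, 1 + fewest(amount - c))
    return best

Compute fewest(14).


Building up with DP:
fewest(0) = 0
fewest(1) = min(1+fewest(0)=1+0=1) = 1
fewest(2) = min(1+fewest(1)=1+1=2, 1+fewest(0)=1+0=1) = 1
fewest(3) = min(1+fewest(2)=1+1=2, 1+fewest(1)=1+1=2, 1+fewest(0)=1+0=1) = 1
fewest(4) = min(1+fewest(3)=1+1=2, 1+fewest(2)=1+1=2, 1+fewest(1)=1+1=2) = 2
fewest(5) = min(1+fewest(4)=1+2=3, 1+fewest(3)=1+1=2, 1+fewest(2)=1+1=2) = 2
fewest(6) = min(1+fewest(5)=1+2=3, 1+fewest(4)=1+2=3, 1+fewest(3)=1+1=2) = 2
fewest(7) = min(1+fewest(6)=1+2=3, 1+fewest(5)=1+2=3, 1+fewest(4)=1+2=3, 1+fewest(0)=1+0=1) = 1
fewest(8) = min(1+fewest(7)=1+1=2, 1+fewest(6)=1+2=3, 1+fewest(5)=1+2=3, 1+fewest(1)=1+1=2) = 2
fewest(9) = min(1+fewest(8)=1+2=3, 1+fewest(7)=1+1=2, 1+fewest(6)=1+2=3, 1+fewest(2)=1+1=2) = 2
fewest(10) = min(1+fewest(9)=1+2=3, 1+fewest(8)=1+2=3, 1+fewest(7)=1+1=2, 1+fewest(3)=1+1=2) = 2
fewest(11) = min(1+fewest(10)=1+2=3, 1+fewest(9)=1+2=3, 1+fewest(8)=1+2=3, 1+fewest(4)=1+2=3) = 3
fewest(12) = min(1+fewest(11)=1+3=4, 1+fewest(10)=1+2=3, 1+fewest(9)=1+2=3, 1+fewest(5)=1+2=3) = 3
fewest(13) = min(1+fewest(12)=1+3=4, 1+fewest(11)=1+3=4, 1+fewest(10)=1+2=3, 1+fewest(6)=1+2=3) = 3
fewest(14) = min(1+fewest(13)=1+3=4, 1+fewest(12)=1+3=4, 1+fewest(11)=1+3=4, 1+fewest(7)=1+1=2) = 2

2


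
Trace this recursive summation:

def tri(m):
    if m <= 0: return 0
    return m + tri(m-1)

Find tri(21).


tri(21)
= 21 + 20 + 19 + 18 + 17 + 16 + 15 + 14 + 13 + 12 + 11 + 10 + 9 + 8 + 7 + 6 + 5 + 4 + 3 + 2 + 1 + tri(0)
= 21 + 20 + 19 + 18 + 17 + 16 + 15 + 14 + 13 + 12 + 11 + 10 + 9 + 8 + 7 + 6 + 5 + 4 + 3 + 2 + 1 + 0
= 231

231


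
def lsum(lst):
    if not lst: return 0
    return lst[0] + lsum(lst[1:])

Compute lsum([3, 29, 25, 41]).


lsum([3, 29, 25, 41]) = 3 + lsum([29, 25, 41])
lsum([29, 25, 41]) = 29 + lsum([25, 41])
lsum([25, 41]) = 25 + lsum([41])
lsum([41]) = 41 + lsum([])
lsum([]) = 0  (base case)
Total: 3 + 29 + 25 + 41 + 0 = 98

98


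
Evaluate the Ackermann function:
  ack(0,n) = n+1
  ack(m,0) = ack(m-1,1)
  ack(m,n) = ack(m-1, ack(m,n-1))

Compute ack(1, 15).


ack(1, 15) = ack(0, ack(1, 14))
  ack(1, 14) = ack(0, ack(1, 13))
    ack(1, 13) = ack(0, ack(1, 12))
      ack(1, 12) = ack(0, ack(1, 11))
        ack(1, 11) = ack(0, ack(1, 10))
          ack(1, 10) = ack(0, ack(1, 9))
          ack(1, 9) = ack(0, ack(1, 8))
          ack(1, 8) = ack(0, ack(1, 7))
          ack(1, 7) = ack(0, ack(1, 6))
          ack(1, 6) = ack(0, ack(1, 5))
          ack(1, 5) = ack(0, ack(1, 4))
          ack(1, 4) = ack(0, ack(1, 3))
          ack(1, 3) = ack(0, ack(1, 2))
          ack(1, 2) = ack(0, ack(1, 1))
          ack(1, 1) = ack(0, ack(1, 0))
          ack(1, 0) = ack(0, 1)
          ack(0, 1) = 2
            = ack(0, 2)
          ack(0, 2) = 3
            = ack(0, 3)
          ack(0, 3) = 4
            = ack(0, 4)
          ack(0, 4) = 5
            = ack(0, 5)
          ack(0, 5) = 6
... (trace truncated)
Result: ack(1, 15) = 17

17


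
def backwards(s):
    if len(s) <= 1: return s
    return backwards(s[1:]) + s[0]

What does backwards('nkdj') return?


backwards('nkdj') = backwards('kdj') + 'n'
backwards('kdj') = backwards('dj') + 'k'
backwards('dj') = backwards('j') + 'd'
backwards('j') = 'j'  (base case)
Concatenating: 'j' + 'd' + 'k' + 'n' = 'jdkn'

jdkn


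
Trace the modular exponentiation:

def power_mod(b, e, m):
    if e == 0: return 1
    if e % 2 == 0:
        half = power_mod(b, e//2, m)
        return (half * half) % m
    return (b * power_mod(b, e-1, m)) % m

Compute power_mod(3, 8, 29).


power_mod(3, 8, 29): e is even, compute power_mod(3, 4, 29)
  power_mod(3, 4, 29): e is even, compute power_mod(3, 2, 29)
    power_mod(3, 2, 29): e is even, compute power_mod(3, 1, 29)
      power_mod(3, 1, 29): e is odd, compute power_mod(3, 0, 29)
        power_mod(3, 0, 29) = 1
      (3 * 1) % 29 = 3
    half=3, (3*3) % 29 = 9
  half=9, (9*9) % 29 = 23
half=23, (23*23) % 29 = 7

7


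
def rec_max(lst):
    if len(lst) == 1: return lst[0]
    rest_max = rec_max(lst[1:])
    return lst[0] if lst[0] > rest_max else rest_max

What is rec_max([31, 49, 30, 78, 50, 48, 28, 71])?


rec_max([31, 49, 30, 78, 50, 48, 28, 71]): compare 31 with rec_max([49, 30, 78, 50, 48, 28, 71])
rec_max([49, 30, 78, 50, 48, 28, 71]): compare 49 with rec_max([30, 78, 50, 48, 28, 71])
rec_max([30, 78, 50, 48, 28, 71]): compare 30 with rec_max([78, 50, 48, 28, 71])
rec_max([78, 50, 48, 28, 71]): compare 78 with rec_max([50, 48, 28, 71])
rec_max([50, 48, 28, 71]): compare 50 with rec_max([48, 28, 71])
rec_max([48, 28, 71]): compare 48 with rec_max([28, 71])
rec_max([28, 71]): compare 28 with rec_max([71])
rec_max([71]) = 71  (base case)
Compare 28 with 71 -> 71
Compare 48 with 71 -> 71
Compare 50 with 71 -> 71
Compare 78 with 71 -> 78
Compare 30 with 78 -> 78
Compare 49 with 78 -> 78
Compare 31 with 78 -> 78

78


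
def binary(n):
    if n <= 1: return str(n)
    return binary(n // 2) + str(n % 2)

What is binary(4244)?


binary(4244) = binary(2122) + '0'
binary(2122) = binary(1061) + '0'
binary(1061) = binary(530) + '1'
binary(530) = binary(265) + '0'
binary(265) = binary(132) + '1'
binary(132) = binary(66) + '0'
binary(66) = binary(33) + '0'
binary(33) = binary(16) + '1'
binary(16) = binary(8) + '0'
binary(8) = binary(4) + '0'
binary(4) = binary(2) + '0'
binary(2) = binary(1) + '0'
binary(1) = '1'  (base case)
Concatenating: '1' + '0' + '0' + '0' + '0' + '1' + '0' + '0' + '1' + '0' + '1' + '0' + '0' = '1000010010100'

1000010010100


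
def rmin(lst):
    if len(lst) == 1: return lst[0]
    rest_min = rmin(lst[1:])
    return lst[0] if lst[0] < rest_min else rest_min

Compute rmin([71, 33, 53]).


rmin([71, 33, 53]): compare 71 with rmin([33, 53])
rmin([33, 53]): compare 33 with rmin([53])
rmin([53]) = 53  (base case)
Compare 33 with 53 -> 33
Compare 71 with 33 -> 33

33


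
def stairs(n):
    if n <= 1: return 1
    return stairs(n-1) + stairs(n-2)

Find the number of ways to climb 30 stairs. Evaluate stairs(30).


Building up from base cases:
stairs(0) = 1
stairs(1) = 1
stairs(2) = stairs(1) + stairs(0) = 1 + 1 = 2
stairs(3) = stairs(2) + stairs(1) = 2 + 1 = 3
stairs(4) = stairs(3) + stairs(2) = 3 + 2 = 5
stairs(5) = stairs(4) + stairs(3) = 5 + 3 = 8
stairs(6) = stairs(5) + stairs(4) = 8 + 5 = 13
stairs(7) = stairs(6) + stairs(5) = 13 + 8 = 21
stairs(8) = stairs(7) + stairs(6) = 21 + 13 = 34
stairs(9) = stairs(8) + stairs(7) = 34 + 21 = 55
stairs(10) = stairs(9) + stairs(8) = 55 + 34 = 89
stairs(11) = stairs(10) + stairs(9) = 89 + 55 = 144
stairs(12) = stairs(11) + stairs(10) = 144 + 89 = 233
stairs(13) = stairs(12) + stairs(11) = 233 + 144 = 377
stairs(14) = stairs(13) + stairs(12) = 377 + 233 = 610
stairs(15) = stairs(14) + stairs(13) = 610 + 377 = 987
stairs(16) = stairs(15) + stairs(14) = 987 + 610 = 1597
stairs(17) = stairs(16) + stairs(15) = 1597 + 987 = 2584
stairs(18) = stairs(17) + stairs(16) = 2584 + 1597 = 4181
stairs(19) = stairs(18) + stairs(17) = 4181 + 2584 = 6765
stairs(20) = stairs(19) + stairs(18) = 6765 + 4181 = 10946
stairs(21) = stairs(20) + stairs(19) = 10946 + 6765 = 17711
stairs(22) = stairs(21) + stairs(20) = 17711 + 10946 = 28657
stairs(23) = stairs(22) + stairs(21) = 28657 + 17711 = 46368
stairs(24) = stairs(23) + stairs(22) = 46368 + 28657 = 75025
stairs(25) = stairs(24) + stairs(23) = 75025 + 46368 = 121393
stairs(26) = stairs(25) + stairs(24) = 121393 + 75025 = 196418
stairs(27) = stairs(26) + stairs(25) = 196418 + 121393 = 317811
stairs(28) = stairs(27) + stairs(26) = 317811 + 196418 = 514229
stairs(29) = stairs(28) + stairs(27) = 514229 + 317811 = 832040
stairs(30) = stairs(29) + stairs(28) = 832040 + 514229 = 1346269

1346269


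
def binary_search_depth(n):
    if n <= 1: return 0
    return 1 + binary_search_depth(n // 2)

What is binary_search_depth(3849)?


3849 / 2 = 1924
1924 / 2 = 962
962 / 2 = 481
481 / 2 = 240
240 / 2 = 120
120 / 2 = 60
60 / 2 = 30
30 / 2 = 15
15 / 2 = 7
7 / 2 = 3
3 / 2 = 1
Reached 1 after 11 halvings

11


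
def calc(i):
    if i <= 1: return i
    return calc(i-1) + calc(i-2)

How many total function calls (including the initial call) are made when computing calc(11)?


Let C(n) = total calls for calc(n)
C(0) = 1, C(1) = 1
C(2) = 1 + C(1) + C(0) = 1 + 1 + 1 = 3
C(3) = 1 + C(2) + C(1) = 1 + 3 + 1 = 5
C(4) = 1 + C(3) + C(2) = 1 + 5 + 3 = 9
C(5) = 1 + C(4) + C(3) = 1 + 9 + 5 = 15
C(6) = 1 + C(5) + C(4) = 1 + 15 + 9 = 25
C(7) = 1 + C(6) + C(5) = 1 + 25 + 15 = 41
C(8) = 1 + C(7) + C(6) = 1 + 41 + 25 = 67
C(9) = 1 + C(8) + C(7) = 1 + 67 + 41 = 109
C(10) = 1 + C(9) + C(8) = 1 + 109 + 67 = 177
C(11) = 1 + C(10) + C(9) = 1 + 177 + 109 = 287

287


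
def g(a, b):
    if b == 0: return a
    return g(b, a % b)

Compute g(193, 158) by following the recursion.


g(193, 158) = g(158, 35)
g(158, 35) = g(35, 18)
g(35, 18) = g(18, 17)
g(18, 17) = g(17, 1)
g(17, 1) = g(1, 0)
g(1, 0) = 1  (base case)

1


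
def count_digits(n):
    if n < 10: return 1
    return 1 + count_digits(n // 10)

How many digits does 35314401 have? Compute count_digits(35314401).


count_digits(35314401) = 1 + count_digits(3531440)
count_digits(3531440) = 1 + count_digits(353144)
count_digits(353144) = 1 + count_digits(35314)
count_digits(35314) = 1 + count_digits(3531)
count_digits(3531) = 1 + count_digits(353)
count_digits(353) = 1 + count_digits(35)
count_digits(35) = 1 + count_digits(3)
count_digits(3) = 1  (base case: 3 < 10)
Unwinding: 1 + 1 + 1 + 1 + 1 + 1 + 1 + 1 = 8

8


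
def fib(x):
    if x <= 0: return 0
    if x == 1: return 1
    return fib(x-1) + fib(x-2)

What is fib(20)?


Computing fib(20) bottom-up:
fib(0) = 0
fib(1) = 1
fib(2) = fib(1) + fib(0) = 1 + 0 = 1
fib(3) = fib(2) + fib(1) = 1 + 1 = 2
fib(4) = fib(3) + fib(2) = 2 + 1 = 3
fib(5) = fib(4) + fib(3) = 3 + 2 = 5
fib(6) = fib(5) + fib(4) = 5 + 3 = 8
fib(7) = fib(6) + fib(5) = 8 + 5 = 13
fib(8) = fib(7) + fib(6) = 13 + 8 = 21
fib(9) = fib(8) + fib(7) = 21 + 13 = 34
fib(10) = fib(9) + fib(8) = 34 + 21 = 55
fib(11) = fib(10) + fib(9) = 55 + 34 = 89
fib(12) = fib(11) + fib(10) = 89 + 55 = 144
fib(13) = fib(12) + fib(11) = 144 + 89 = 233
fib(14) = fib(13) + fib(12) = 233 + 144 = 377
fib(15) = fib(14) + fib(13) = 377 + 233 = 610
fib(16) = fib(15) + fib(14) = 610 + 377 = 987
fib(17) = fib(16) + fib(15) = 987 + 610 = 1597
fib(18) = fib(17) + fib(16) = 1597 + 987 = 2584
fib(19) = fib(18) + fib(17) = 2584 + 1597 = 4181
fib(20) = fib(19) + fib(18) = 4181 + 2584 = 6765

6765


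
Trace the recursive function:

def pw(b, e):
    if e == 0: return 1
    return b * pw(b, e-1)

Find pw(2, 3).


pw(2, 3)
= 2 * pw(2, 2)
= 2 * 2 * pw(2, 1)
= 2 * 2 * 2 * pw(2, 0)
= 2 * 2 * 2 * 1
= 8

8


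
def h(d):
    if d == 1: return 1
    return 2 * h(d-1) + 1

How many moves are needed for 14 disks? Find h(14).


h(14) = 2 * h(13) + 1
h(13) = 2 * h(12) + 1
h(12) = 2 * h(11) + 1
h(11) = 2 * h(10) + 1
h(10) = 2 * h(9) + 1
h(9) = 2 * h(8) + 1
h(8) = 2 * h(7) + 1
h(7) = 2 * h(6) + 1
h(6) = 2 * h(5) + 1
h(5) = 2 * h(4) + 1
h(4) = 2 * h(3) + 1
h(3) = 2 * h(2) + 1
h(2) = 2 * h(1) + 1
h(1) = 1  (base case)
h(2) = 2 * 1 + 1 = 3
h(3) = 2 * 3 + 1 = 7
h(4) = 2 * 7 + 1 = 15
h(5) = 2 * 15 + 1 = 31
h(6) = 2 * 31 + 1 = 63
h(7) = 2 * 63 + 1 = 127
h(8) = 2 * 127 + 1 = 255
h(9) = 2 * 255 + 1 = 511
h(10) = 2 * 511 + 1 = 1023
h(11) = 2 * 1023 + 1 = 2047
h(12) = 2 * 2047 + 1 = 4095
h(13) = 2 * 4095 + 1 = 8191
h(14) = 2 * 8191 + 1 = 16383

16383


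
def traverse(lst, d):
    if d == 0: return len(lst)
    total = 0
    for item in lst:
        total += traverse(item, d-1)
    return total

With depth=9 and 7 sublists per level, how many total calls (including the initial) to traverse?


At depth 0 (root): 1 call
At depth 1: each of 1 parents calls traverse on 7 children = 7 calls
At depth 2: each of 7 parents calls traverse on 7 children = 49 calls
At depth 3: each of 49 parents calls traverse on 7 children = 343 calls
At depth 4: each of 343 parents calls traverse on 7 children = 2401 calls
At depth 5: each of 2401 parents calls traverse on 7 children = 16807 calls
At depth 6: each of 16807 parents calls traverse on 7 children = 117649 calls
At depth 7: each of 117649 parents calls traverse on 7 children = 823543 calls
At depth 8: each of 823543 parents calls traverse on 7 children = 5764801 calls
At depth 9: each of 5764801 parents calls traverse on 7 children = 40353607 calls
Total: 1 + 7 + 49 + 343 + 2401 + 16807 + 117649 + 823543 + 5764801 + 40353607 = 47079208

47079208


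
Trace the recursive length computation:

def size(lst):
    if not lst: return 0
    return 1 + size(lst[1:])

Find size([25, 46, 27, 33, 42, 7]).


size([25, 46, 27, 33, 42, 7]) = 1 + size([46, 27, 33, 42, 7])
size([46, 27, 33, 42, 7]) = 1 + size([27, 33, 42, 7])
size([27, 33, 42, 7]) = 1 + size([33, 42, 7])
size([33, 42, 7]) = 1 + size([42, 7])
size([42, 7]) = 1 + size([7])
size([7]) = 1 + size([])
size([]) = 0  (base case)
Unwinding: 1 + 1 + 1 + 1 + 1 + 1 + 0 = 6

6


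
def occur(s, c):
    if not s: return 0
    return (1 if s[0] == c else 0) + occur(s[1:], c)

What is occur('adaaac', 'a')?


s[0]='a' == 'a' -> 1
s[0]='d' != 'a' -> 0
s[0]='a' == 'a' -> 1
s[0]='a' == 'a' -> 1
s[0]='a' == 'a' -> 1
s[0]='c' != 'a' -> 0
Sum: 1 + 0 + 1 + 1 + 1 + 0 = 4

4


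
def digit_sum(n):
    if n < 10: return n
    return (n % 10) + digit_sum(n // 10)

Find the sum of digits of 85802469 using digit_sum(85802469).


digit_sum(85802469) = 9 + digit_sum(8580246)
digit_sum(8580246) = 6 + digit_sum(858024)
digit_sum(858024) = 4 + digit_sum(85802)
digit_sum(85802) = 2 + digit_sum(8580)
digit_sum(8580) = 0 + digit_sum(858)
digit_sum(858) = 8 + digit_sum(85)
digit_sum(85) = 5 + digit_sum(8)
digit_sum(8) = 8  (base case)
Total: 9 + 6 + 4 + 2 + 0 + 8 + 5 + 8 = 42

42


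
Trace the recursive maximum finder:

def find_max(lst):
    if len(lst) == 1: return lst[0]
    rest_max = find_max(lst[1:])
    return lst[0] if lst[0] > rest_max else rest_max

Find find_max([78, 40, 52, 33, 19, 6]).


find_max([78, 40, 52, 33, 19, 6]): compare 78 with find_max([40, 52, 33, 19, 6])
find_max([40, 52, 33, 19, 6]): compare 40 with find_max([52, 33, 19, 6])
find_max([52, 33, 19, 6]): compare 52 with find_max([33, 19, 6])
find_max([33, 19, 6]): compare 33 with find_max([19, 6])
find_max([19, 6]): compare 19 with find_max([6])
find_max([6]) = 6  (base case)
Compare 19 with 6 -> 19
Compare 33 with 19 -> 33
Compare 52 with 33 -> 52
Compare 40 with 52 -> 52
Compare 78 with 52 -> 78

78


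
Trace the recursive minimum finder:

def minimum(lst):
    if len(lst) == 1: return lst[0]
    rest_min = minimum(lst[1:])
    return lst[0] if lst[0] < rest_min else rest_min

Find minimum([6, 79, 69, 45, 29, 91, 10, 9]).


minimum([6, 79, 69, 45, 29, 91, 10, 9]): compare 6 with minimum([79, 69, 45, 29, 91, 10, 9])
minimum([79, 69, 45, 29, 91, 10, 9]): compare 79 with minimum([69, 45, 29, 91, 10, 9])
minimum([69, 45, 29, 91, 10, 9]): compare 69 with minimum([45, 29, 91, 10, 9])
minimum([45, 29, 91, 10, 9]): compare 45 with minimum([29, 91, 10, 9])
minimum([29, 91, 10, 9]): compare 29 with minimum([91, 10, 9])
minimum([91, 10, 9]): compare 91 with minimum([10, 9])
minimum([10, 9]): compare 10 with minimum([9])
minimum([9]) = 9  (base case)
Compare 10 with 9 -> 9
Compare 91 with 9 -> 9
Compare 29 with 9 -> 9
Compare 45 with 9 -> 9
Compare 69 with 9 -> 9
Compare 79 with 9 -> 9
Compare 6 with 9 -> 6

6


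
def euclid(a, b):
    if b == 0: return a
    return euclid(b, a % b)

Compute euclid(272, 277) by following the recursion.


euclid(272, 277) = euclid(277, 272)
euclid(277, 272) = euclid(272, 5)
euclid(272, 5) = euclid(5, 2)
euclid(5, 2) = euclid(2, 1)
euclid(2, 1) = euclid(1, 0)
euclid(1, 0) = 1  (base case)

1


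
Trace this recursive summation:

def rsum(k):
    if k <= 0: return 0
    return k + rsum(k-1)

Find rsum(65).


rsum(65)
= 65 + 64 + 63 + 62 + 61 + 60 + 59 + 58 + 57 + 56 + 55 + 54 + 53 + 52 + 51 + 50 + 49 + 48 + 47 + 46 + 45 + 44 + 43 + 42 + 41 + 40 + 39 + 38 + 37 + 36 + 35 + 34 + 33 + 32 + 31 + 30 + 29 + 28 + 27 + 26 + 25 + 24 + 23 + 22 + 21 + 20 + 19 + 18 + 17 + 16 + 15 + 14 + 13 + 12 + 11 + 10 + 9 + 8 + 7 + 6 + 5 + 4 + 3 + 2 + 1 + rsum(0)
= 65 + 64 + 63 + 62 + 61 + 60 + 59 + 58 + 57 + 56 + 55 + 54 + 53 + 52 + 51 + 50 + 49 + 48 + 47 + 46 + 45 + 44 + 43 + 42 + 41 + 40 + 39 + 38 + 37 + 36 + 35 + 34 + 33 + 32 + 31 + 30 + 29 + 28 + 27 + 26 + 25 + 24 + 23 + 22 + 21 + 20 + 19 + 18 + 17 + 16 + 15 + 14 + 13 + 12 + 11 + 10 + 9 + 8 + 7 + 6 + 5 + 4 + 3 + 2 + 1 + 0
= 2145

2145


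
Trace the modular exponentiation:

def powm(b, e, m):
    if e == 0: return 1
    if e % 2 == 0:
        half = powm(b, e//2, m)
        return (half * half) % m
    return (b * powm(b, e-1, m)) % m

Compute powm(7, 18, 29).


powm(7, 18, 29): e is even, compute powm(7, 9, 29)
  powm(7, 9, 29): e is odd, compute powm(7, 8, 29)
    powm(7, 8, 29): e is even, compute powm(7, 4, 29)
      powm(7, 4, 29): e is even, compute powm(7, 2, 29)
        powm(7, 2, 29): e is even, compute powm(7, 1, 29)
          powm(7, 1, 29): e is odd, compute powm(7, 0, 29)
          powm(7, 0, 29) = 1
          (7 * 1) % 29 = 7
        half=7, (7*7) % 29 = 20
      half=20, (20*20) % 29 = 23
    half=23, (23*23) % 29 = 7
  (7 * 7) % 29 = 20
half=20, (20*20) % 29 = 23

23


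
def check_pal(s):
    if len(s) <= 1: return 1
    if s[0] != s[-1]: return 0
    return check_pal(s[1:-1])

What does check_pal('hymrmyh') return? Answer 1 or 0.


check_pal('hymrmyh'): s[0]='h' == s[-1]='h' -> check check_pal('ymrmy')
check_pal('ymrmy'): s[0]='y' == s[-1]='y' -> check check_pal('mrm')
check_pal('mrm'): s[0]='m' == s[-1]='m' -> check check_pal('r')
check_pal('r'): len <= 1 -> return 1  (base case)
Result: 1 (palindrome)

1


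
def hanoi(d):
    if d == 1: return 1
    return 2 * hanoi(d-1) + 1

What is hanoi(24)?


hanoi(24) = 2 * hanoi(23) + 1
hanoi(23) = 2 * hanoi(22) + 1
hanoi(22) = 2 * hanoi(21) + 1
hanoi(21) = 2 * hanoi(20) + 1
hanoi(20) = 2 * hanoi(19) + 1
hanoi(19) = 2 * hanoi(18) + 1
hanoi(18) = 2 * hanoi(17) + 1
hanoi(17) = 2 * hanoi(16) + 1
hanoi(16) = 2 * hanoi(15) + 1
hanoi(15) = 2 * hanoi(14) + 1
hanoi(14) = 2 * hanoi(13) + 1
hanoi(13) = 2 * hanoi(12) + 1
hanoi(12) = 2 * hanoi(11) + 1
hanoi(11) = 2 * hanoi(10) + 1
hanoi(10) = 2 * hanoi(9) + 1
hanoi(9) = 2 * hanoi(8) + 1
hanoi(8) = 2 * hanoi(7) + 1
hanoi(7) = 2 * hanoi(6) + 1
hanoi(6) = 2 * hanoi(5) + 1
hanoi(5) = 2 * hanoi(4) + 1
hanoi(4) = 2 * hanoi(3) + 1
hanoi(3) = 2 * hanoi(2) + 1
hanoi(2) = 2 * hanoi(1) + 1
hanoi(1) = 1  (base case)
hanoi(2) = 2 * 1 + 1 = 3
hanoi(3) = 2 * 3 + 1 = 7
hanoi(4) = 2 * 7 + 1 = 15
hanoi(5) = 2 * 15 + 1 = 31
hanoi(6) = 2 * 31 + 1 = 63
hanoi(7) = 2 * 63 + 1 = 127
hanoi(8) = 2 * 127 + 1 = 255
hanoi(9) = 2 * 255 + 1 = 511
hanoi(10) = 2 * 511 + 1 = 1023
hanoi(11) = 2 * 1023 + 1 = 2047
hanoi(12) = 2 * 2047 + 1 = 4095
hanoi(13) = 2 * 4095 + 1 = 8191
hanoi(14) = 2 * 8191 + 1 = 16383
hanoi(15) = 2 * 16383 + 1 = 32767
hanoi(16) = 2 * 32767 + 1 = 65535
hanoi(17) = 2 * 65535 + 1 = 131071
hanoi(18) = 2 * 131071 + 1 = 262143
hanoi(19) = 2 * 262143 + 1 = 524287
hanoi(20) = 2 * 524287 + 1 = 1048575
hanoi(21) = 2 * 1048575 + 1 = 2097151
hanoi(22) = 2 * 2097151 + 1 = 4194303
hanoi(23) = 2 * 4194303 + 1 = 8388607
hanoi(24) = 2 * 8388607 + 1 = 16777215

16777215


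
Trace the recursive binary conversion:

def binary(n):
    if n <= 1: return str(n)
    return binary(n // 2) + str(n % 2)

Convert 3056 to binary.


binary(3056) = binary(1528) + '0'
binary(1528) = binary(764) + '0'
binary(764) = binary(382) + '0'
binary(382) = binary(191) + '0'
binary(191) = binary(95) + '1'
binary(95) = binary(47) + '1'
binary(47) = binary(23) + '1'
binary(23) = binary(11) + '1'
binary(11) = binary(5) + '1'
binary(5) = binary(2) + '1'
binary(2) = binary(1) + '0'
binary(1) = '1'  (base case)
Concatenating: '1' + '0' + '1' + '1' + '1' + '1' + '1' + '1' + '0' + '0' + '0' + '0' = '101111110000'

101111110000


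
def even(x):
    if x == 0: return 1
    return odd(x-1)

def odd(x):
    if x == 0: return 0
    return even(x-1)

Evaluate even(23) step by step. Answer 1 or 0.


even(23) = odd(22)
odd(22) = even(21)
even(21) = odd(20)
odd(20) = even(19)
even(19) = odd(18)
odd(18) = even(17)
even(17) = odd(16)
odd(16) = even(15)
even(15) = odd(14)
odd(14) = even(13)
even(13) = odd(12)
odd(12) = even(11)
even(11) = odd(10)
odd(10) = even(9)
even(9) = odd(8)
odd(8) = even(7)
even(7) = odd(6)
odd(6) = even(5)
even(5) = odd(4)
odd(4) = even(3)
even(3) = odd(2)
odd(2) = even(1)
even(1) = odd(0)
odd(0) = 0  (base case)
Result: 0

0


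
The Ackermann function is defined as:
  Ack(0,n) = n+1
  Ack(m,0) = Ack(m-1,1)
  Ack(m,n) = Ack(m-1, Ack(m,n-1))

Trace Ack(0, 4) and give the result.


Ack(0, 4) = 5
Result: Ack(0, 4) = 5

5


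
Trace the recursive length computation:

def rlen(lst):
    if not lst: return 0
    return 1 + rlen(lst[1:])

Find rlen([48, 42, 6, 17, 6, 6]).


rlen([48, 42, 6, 17, 6, 6]) = 1 + rlen([42, 6, 17, 6, 6])
rlen([42, 6, 17, 6, 6]) = 1 + rlen([6, 17, 6, 6])
rlen([6, 17, 6, 6]) = 1 + rlen([17, 6, 6])
rlen([17, 6, 6]) = 1 + rlen([6, 6])
rlen([6, 6]) = 1 + rlen([6])
rlen([6]) = 1 + rlen([])
rlen([]) = 0  (base case)
Unwinding: 1 + 1 + 1 + 1 + 1 + 1 + 0 = 6

6


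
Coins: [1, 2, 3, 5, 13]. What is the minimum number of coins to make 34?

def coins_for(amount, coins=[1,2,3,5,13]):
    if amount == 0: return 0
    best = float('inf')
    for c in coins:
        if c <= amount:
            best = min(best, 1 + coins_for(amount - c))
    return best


Building up with DP:
coins_for(0) = 0
coins_for(1) = min(1+coins_for(0)=1+0=1) = 1
coins_for(2) = min(1+coins_for(1)=1+1=2, 1+coins_for(0)=1+0=1) = 1
coins_for(3) = min(1+coins_for(2)=1+1=2, 1+coins_for(1)=1+1=2, 1+coins_for(0)=1+0=1) = 1
coins_for(4) = min(1+coins_for(3)=1+1=2, 1+coins_for(2)=1+1=2, 1+coins_for(1)=1+1=2) = 2
coins_for(5) = min(1+coins_for(4)=1+2=3, 1+coins_for(3)=1+1=2, 1+coins_for(2)=1+1=2, 1+coins_for(0)=1+0=1) = 1
coins_for(6) = min(1+coins_for(5)=1+1=2, 1+coins_for(4)=1+2=3, 1+coins_for(3)=1+1=2, 1+coins_for(1)=1+1=2) = 2
coins_for(7) = min(1+coins_for(6)=1+2=3, 1+coins_for(5)=1+1=2, 1+coins_for(4)=1+2=3, 1+coins_for(2)=1+1=2) = 2
coins_for(8) = min(1+coins_for(7)=1+2=3, 1+coins_for(6)=1+2=3, 1+coins_for(5)=1+1=2, 1+coins_for(3)=1+1=2) = 2
coins_for(9) = min(1+coins_for(8)=1+2=3, 1+coins_for(7)=1+2=3, 1+coins_for(6)=1+2=3, 1+coins_for(4)=1+2=3) = 3
coins_for(10) = min(1+coins_for(9)=1+3=4, 1+coins_for(8)=1+2=3, 1+coins_for(7)=1+2=3, 1+coins_for(5)=1+1=2) = 2
coins_for(11) = min(1+coins_for(10)=1+2=3, 1+coins_for(9)=1+3=4, 1+coins_for(8)=1+2=3, 1+coins_for(6)=1+2=3) = 3
coins_for(12) = min(1+coins_for(11)=1+3=4, 1+coins_for(10)=1+2=3, 1+coins_for(9)=1+3=4, 1+coins_for(7)=1+2=3) = 3
coins_for(13) = min(1+coins_for(12)=1+3=4, 1+coins_for(11)=1+3=4, 1+coins_for(10)=1+2=3, 1+coins_for(8)=1+2=3, 1+coins_for(0)=1+0=1) = 1
coins_for(14) = min(1+coins_for(13)=1+1=2, 1+coins_for(12)=1+3=4, 1+coins_for(11)=1+3=4, 1+coins_for(9)=1+3=4, 1+coins_for(1)=1+1=2) = 2
coins_for(15) = min(1+coins_for(14)=1+2=3, 1+coins_for(13)=1+1=2, 1+coins_for(12)=1+3=4, 1+coins_for(10)=1+2=3, 1+coins_for(2)=1+1=2) = 2
coins_for(16) = min(1+coins_for(15)=1+2=3, 1+coins_for(14)=1+2=3, 1+coins_for(13)=1+1=2, 1+coins_for(11)=1+3=4, 1+coins_for(3)=1+1=2) = 2
coins_for(17) = min(1+coins_for(16)=1+2=3, 1+coins_for(15)=1+2=3, 1+coins_for(14)=1+2=3, 1+coins_for(12)=1+3=4, 1+coins_for(4)=1+2=3) = 3
coins_for(18) = min(1+coins_for(17)=1+3=4, 1+coins_for(16)=1+2=3, 1+coins_for(15)=1+2=3, 1+coins_for(13)=1+1=2, 1+coins_for(5)=1+1=2) = 2
coins_for(19) = min(1+coins_for(18)=1+2=3, 1+coins_for(17)=1+3=4, 1+coins_for(16)=1+2=3, 1+coins_for(14)=1+2=3, 1+coins_for(6)=1+2=3) = 3
coins_for(20) = min(1+coins_for(19)=1+3=4, 1+coins_for(18)=1+2=3, 1+coins_for(17)=1+3=4, 1+coins_for(15)=1+2=3, 1+coins_for(7)=1+2=3) = 3
coins_for(21) = min(1+coins_for(20)=1+3=4, 1+coins_for(19)=1+3=4, 1+coins_for(18)=1+2=3, 1+coins_for(16)=1+2=3, 1+coins_for(8)=1+2=3) = 3
coins_for(22) = min(1+coins_for(21)=1+3=4, 1+coins_for(20)=1+3=4, 1+coins_for(19)=1+3=4, 1+coins_for(17)=1+3=4, 1+coins_for(9)=1+3=4) = 4
coins_for(23) = min(1+coins_for(22)=1+4=5, 1+coins_for(21)=1+3=4, 1+coins_for(20)=1+3=4, 1+coins_for(18)=1+2=3, 1+coins_for(10)=1+2=3) = 3
coins_for(24) = min(1+coins_for(23)=1+3=4, 1+coins_for(22)=1+4=5, 1+coins_for(21)=1+3=4, 1+coins_for(19)=1+3=4, 1+coins_for(11)=1+3=4) = 4
coins_for(25) = min(1+coins_for(24)=1+4=5, 1+coins_for(23)=1+3=4, 1+coins_for(22)=1+4=5, 1+coins_for(20)=1+3=4, 1+coins_for(12)=1+3=4) = 4
coins_for(26) = min(1+coins_for(25)=1+4=5, 1+coins_for(24)=1+4=5, 1+coins_for(23)=1+3=4, 1+coins_for(21)=1+3=4, 1+coins_for(13)=1+1=2) = 2
coins_for(27) = min(1+coins_for(26)=1+2=3, 1+coins_for(25)=1+4=5, 1+coins_for(24)=1+4=5, 1+coins_for(22)=1+4=5, 1+coins_for(14)=1+2=3) = 3
coins_for(28) = min(1+coins_for(27)=1+3=4, 1+coins_for(26)=1+2=3, 1+coins_for(25)=1+4=5, 1+coins_for(23)=1+3=4, 1+coins_for(15)=1+2=3) = 3
coins_for(29) = min(1+coins_for(28)=1+3=4, 1+coins_for(27)=1+3=4, 1+coins_for(26)=1+2=3, 1+coins_for(24)=1+4=5, 1+coins_for(16)=1+2=3) = 3
coins_for(30) = min(1+coins_for(29)=1+3=4, 1+coins_for(28)=1+3=4, 1+coins_for(27)=1+3=4, 1+coins_for(25)=1+4=5, 1+coins_for(17)=1+3=4) = 4
coins_for(31) = min(1+coins_for(30)=1+4=5, 1+coins_for(29)=1+3=4, 1+coins_for(28)=1+3=4, 1+coins_for(26)=1+2=3, 1+coins_for(18)=1+2=3) = 3
coins_for(32) = min(1+coins_for(31)=1+3=4, 1+coins_for(30)=1+4=5, 1+coins_for(29)=1+3=4, 1+coins_for(27)=1+3=4, 1+coins_for(19)=1+3=4) = 4
coins_for(33) = min(1+coins_for(32)=1+4=5, 1+coins_for(31)=1+3=4, 1+coins_for(30)=1+4=5, 1+coins_for(28)=1+3=4, 1+coins_for(20)=1+3=4) = 4
coins_for(34) = min(1+coins_for(33)=1+4=5, 1+coins_for(32)=1+4=5, 1+coins_for(31)=1+3=4, 1+coins_for(29)=1+3=4, 1+coins_for(21)=1+3=4) = 4

4
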